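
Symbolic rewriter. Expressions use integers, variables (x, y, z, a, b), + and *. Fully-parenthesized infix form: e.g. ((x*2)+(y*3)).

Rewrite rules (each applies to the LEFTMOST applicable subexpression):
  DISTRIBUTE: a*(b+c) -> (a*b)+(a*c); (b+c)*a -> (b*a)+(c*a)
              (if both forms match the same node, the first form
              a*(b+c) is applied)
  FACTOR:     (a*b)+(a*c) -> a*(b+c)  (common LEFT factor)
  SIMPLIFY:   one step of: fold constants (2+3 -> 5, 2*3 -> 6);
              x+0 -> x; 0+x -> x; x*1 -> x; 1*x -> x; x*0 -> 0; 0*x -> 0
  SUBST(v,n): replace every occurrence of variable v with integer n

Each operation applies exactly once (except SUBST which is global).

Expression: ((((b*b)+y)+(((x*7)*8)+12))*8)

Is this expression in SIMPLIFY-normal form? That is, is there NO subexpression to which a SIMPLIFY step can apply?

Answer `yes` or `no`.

Answer: yes

Derivation:
Expression: ((((b*b)+y)+(((x*7)*8)+12))*8)
Scanning for simplifiable subexpressions (pre-order)...
  at root: ((((b*b)+y)+(((x*7)*8)+12))*8) (not simplifiable)
  at L: (((b*b)+y)+(((x*7)*8)+12)) (not simplifiable)
  at LL: ((b*b)+y) (not simplifiable)
  at LLL: (b*b) (not simplifiable)
  at LR: (((x*7)*8)+12) (not simplifiable)
  at LRL: ((x*7)*8) (not simplifiable)
  at LRLL: (x*7) (not simplifiable)
Result: no simplifiable subexpression found -> normal form.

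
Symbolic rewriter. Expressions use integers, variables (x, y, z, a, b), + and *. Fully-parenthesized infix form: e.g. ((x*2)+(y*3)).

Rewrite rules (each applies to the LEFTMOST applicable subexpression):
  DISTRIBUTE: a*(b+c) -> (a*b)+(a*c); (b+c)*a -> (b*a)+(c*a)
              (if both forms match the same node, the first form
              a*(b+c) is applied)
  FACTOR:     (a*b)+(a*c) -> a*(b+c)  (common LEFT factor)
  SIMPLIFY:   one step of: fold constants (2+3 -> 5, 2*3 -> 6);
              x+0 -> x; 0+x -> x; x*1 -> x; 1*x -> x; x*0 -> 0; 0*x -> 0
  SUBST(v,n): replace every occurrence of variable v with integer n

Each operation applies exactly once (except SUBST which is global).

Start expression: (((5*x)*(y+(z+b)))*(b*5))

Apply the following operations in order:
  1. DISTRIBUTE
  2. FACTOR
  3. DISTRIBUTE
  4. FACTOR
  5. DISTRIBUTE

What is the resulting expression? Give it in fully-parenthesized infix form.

Answer: ((((5*x)*y)+((5*x)*(z+b)))*(b*5))

Derivation:
Start: (((5*x)*(y+(z+b)))*(b*5))
Apply DISTRIBUTE at L (target: ((5*x)*(y+(z+b)))): (((5*x)*(y+(z+b)))*(b*5)) -> ((((5*x)*y)+((5*x)*(z+b)))*(b*5))
Apply FACTOR at L (target: (((5*x)*y)+((5*x)*(z+b)))): ((((5*x)*y)+((5*x)*(z+b)))*(b*5)) -> (((5*x)*(y+(z+b)))*(b*5))
Apply DISTRIBUTE at L (target: ((5*x)*(y+(z+b)))): (((5*x)*(y+(z+b)))*(b*5)) -> ((((5*x)*y)+((5*x)*(z+b)))*(b*5))
Apply FACTOR at L (target: (((5*x)*y)+((5*x)*(z+b)))): ((((5*x)*y)+((5*x)*(z+b)))*(b*5)) -> (((5*x)*(y+(z+b)))*(b*5))
Apply DISTRIBUTE at L (target: ((5*x)*(y+(z+b)))): (((5*x)*(y+(z+b)))*(b*5)) -> ((((5*x)*y)+((5*x)*(z+b)))*(b*5))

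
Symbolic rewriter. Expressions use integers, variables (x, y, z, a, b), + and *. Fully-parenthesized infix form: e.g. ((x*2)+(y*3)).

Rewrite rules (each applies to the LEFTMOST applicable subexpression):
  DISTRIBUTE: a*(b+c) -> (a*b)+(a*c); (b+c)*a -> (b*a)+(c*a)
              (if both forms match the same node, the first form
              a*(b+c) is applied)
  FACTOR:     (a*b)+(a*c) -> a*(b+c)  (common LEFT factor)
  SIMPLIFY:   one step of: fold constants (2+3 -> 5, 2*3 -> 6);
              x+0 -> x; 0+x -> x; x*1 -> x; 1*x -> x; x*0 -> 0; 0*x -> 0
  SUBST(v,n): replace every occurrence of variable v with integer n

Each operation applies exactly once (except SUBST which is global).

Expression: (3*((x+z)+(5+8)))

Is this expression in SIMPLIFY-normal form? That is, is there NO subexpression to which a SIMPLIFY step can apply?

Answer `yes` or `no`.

Expression: (3*((x+z)+(5+8)))
Scanning for simplifiable subexpressions (pre-order)...
  at root: (3*((x+z)+(5+8))) (not simplifiable)
  at R: ((x+z)+(5+8)) (not simplifiable)
  at RL: (x+z) (not simplifiable)
  at RR: (5+8) (SIMPLIFIABLE)
Found simplifiable subexpr at path RR: (5+8)
One SIMPLIFY step would give: (3*((x+z)+13))
-> NOT in normal form.

Answer: no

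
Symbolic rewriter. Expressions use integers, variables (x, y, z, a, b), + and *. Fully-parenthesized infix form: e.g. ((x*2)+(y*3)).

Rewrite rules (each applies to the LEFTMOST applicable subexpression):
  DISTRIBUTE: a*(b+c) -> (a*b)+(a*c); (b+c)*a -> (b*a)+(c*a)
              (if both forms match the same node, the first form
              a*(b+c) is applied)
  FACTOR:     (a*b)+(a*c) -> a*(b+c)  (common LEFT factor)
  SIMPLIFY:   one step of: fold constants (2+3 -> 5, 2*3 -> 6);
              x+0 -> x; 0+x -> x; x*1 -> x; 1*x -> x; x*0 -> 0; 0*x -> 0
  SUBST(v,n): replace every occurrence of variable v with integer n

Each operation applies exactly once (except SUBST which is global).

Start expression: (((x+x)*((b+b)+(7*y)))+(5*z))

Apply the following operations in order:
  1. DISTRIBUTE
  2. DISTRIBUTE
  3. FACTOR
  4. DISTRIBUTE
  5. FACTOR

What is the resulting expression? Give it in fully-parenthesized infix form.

Start: (((x+x)*((b+b)+(7*y)))+(5*z))
Apply DISTRIBUTE at L (target: ((x+x)*((b+b)+(7*y)))): (((x+x)*((b+b)+(7*y)))+(5*z)) -> ((((x+x)*(b+b))+((x+x)*(7*y)))+(5*z))
Apply DISTRIBUTE at LL (target: ((x+x)*(b+b))): ((((x+x)*(b+b))+((x+x)*(7*y)))+(5*z)) -> (((((x+x)*b)+((x+x)*b))+((x+x)*(7*y)))+(5*z))
Apply FACTOR at LL (target: (((x+x)*b)+((x+x)*b))): (((((x+x)*b)+((x+x)*b))+((x+x)*(7*y)))+(5*z)) -> ((((x+x)*(b+b))+((x+x)*(7*y)))+(5*z))
Apply DISTRIBUTE at LL (target: ((x+x)*(b+b))): ((((x+x)*(b+b))+((x+x)*(7*y)))+(5*z)) -> (((((x+x)*b)+((x+x)*b))+((x+x)*(7*y)))+(5*z))
Apply FACTOR at LL (target: (((x+x)*b)+((x+x)*b))): (((((x+x)*b)+((x+x)*b))+((x+x)*(7*y)))+(5*z)) -> ((((x+x)*(b+b))+((x+x)*(7*y)))+(5*z))

Answer: ((((x+x)*(b+b))+((x+x)*(7*y)))+(5*z))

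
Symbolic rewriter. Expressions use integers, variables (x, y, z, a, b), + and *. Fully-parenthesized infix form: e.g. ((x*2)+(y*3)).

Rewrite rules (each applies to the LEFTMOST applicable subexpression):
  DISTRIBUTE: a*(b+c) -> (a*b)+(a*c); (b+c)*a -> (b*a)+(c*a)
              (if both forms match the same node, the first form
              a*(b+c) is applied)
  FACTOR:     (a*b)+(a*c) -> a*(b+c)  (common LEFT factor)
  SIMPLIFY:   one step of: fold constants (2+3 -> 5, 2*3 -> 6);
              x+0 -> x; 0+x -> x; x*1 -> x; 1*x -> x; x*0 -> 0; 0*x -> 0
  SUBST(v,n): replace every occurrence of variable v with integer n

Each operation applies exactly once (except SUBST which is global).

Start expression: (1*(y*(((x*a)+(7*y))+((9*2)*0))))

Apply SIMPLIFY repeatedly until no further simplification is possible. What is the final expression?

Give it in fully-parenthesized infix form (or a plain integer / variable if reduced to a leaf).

Answer: (y*((x*a)+(7*y)))

Derivation:
Start: (1*(y*(((x*a)+(7*y))+((9*2)*0))))
Step 1: at root: (1*(y*(((x*a)+(7*y))+((9*2)*0)))) -> (y*(((x*a)+(7*y))+((9*2)*0))); overall: (1*(y*(((x*a)+(7*y))+((9*2)*0)))) -> (y*(((x*a)+(7*y))+((9*2)*0)))
Step 2: at RR: ((9*2)*0) -> 0; overall: (y*(((x*a)+(7*y))+((9*2)*0))) -> (y*(((x*a)+(7*y))+0))
Step 3: at R: (((x*a)+(7*y))+0) -> ((x*a)+(7*y)); overall: (y*(((x*a)+(7*y))+0)) -> (y*((x*a)+(7*y)))
Fixed point: (y*((x*a)+(7*y)))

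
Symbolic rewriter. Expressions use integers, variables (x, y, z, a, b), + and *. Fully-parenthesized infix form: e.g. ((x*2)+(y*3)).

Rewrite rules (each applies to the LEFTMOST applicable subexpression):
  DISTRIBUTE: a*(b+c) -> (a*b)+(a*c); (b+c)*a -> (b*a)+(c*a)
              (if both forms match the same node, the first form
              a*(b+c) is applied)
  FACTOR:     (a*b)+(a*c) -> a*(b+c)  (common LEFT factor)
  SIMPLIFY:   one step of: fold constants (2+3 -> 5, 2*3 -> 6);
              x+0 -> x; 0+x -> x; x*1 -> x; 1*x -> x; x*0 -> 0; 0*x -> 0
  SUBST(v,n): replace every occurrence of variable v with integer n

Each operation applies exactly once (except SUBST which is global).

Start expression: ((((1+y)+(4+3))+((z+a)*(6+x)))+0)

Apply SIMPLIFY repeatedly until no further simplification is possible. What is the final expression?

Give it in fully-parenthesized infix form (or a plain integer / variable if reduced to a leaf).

Start: ((((1+y)+(4+3))+((z+a)*(6+x)))+0)
Step 1: at root: ((((1+y)+(4+3))+((z+a)*(6+x)))+0) -> (((1+y)+(4+3))+((z+a)*(6+x))); overall: ((((1+y)+(4+3))+((z+a)*(6+x)))+0) -> (((1+y)+(4+3))+((z+a)*(6+x)))
Step 2: at LR: (4+3) -> 7; overall: (((1+y)+(4+3))+((z+a)*(6+x))) -> (((1+y)+7)+((z+a)*(6+x)))
Fixed point: (((1+y)+7)+((z+a)*(6+x)))

Answer: (((1+y)+7)+((z+a)*(6+x)))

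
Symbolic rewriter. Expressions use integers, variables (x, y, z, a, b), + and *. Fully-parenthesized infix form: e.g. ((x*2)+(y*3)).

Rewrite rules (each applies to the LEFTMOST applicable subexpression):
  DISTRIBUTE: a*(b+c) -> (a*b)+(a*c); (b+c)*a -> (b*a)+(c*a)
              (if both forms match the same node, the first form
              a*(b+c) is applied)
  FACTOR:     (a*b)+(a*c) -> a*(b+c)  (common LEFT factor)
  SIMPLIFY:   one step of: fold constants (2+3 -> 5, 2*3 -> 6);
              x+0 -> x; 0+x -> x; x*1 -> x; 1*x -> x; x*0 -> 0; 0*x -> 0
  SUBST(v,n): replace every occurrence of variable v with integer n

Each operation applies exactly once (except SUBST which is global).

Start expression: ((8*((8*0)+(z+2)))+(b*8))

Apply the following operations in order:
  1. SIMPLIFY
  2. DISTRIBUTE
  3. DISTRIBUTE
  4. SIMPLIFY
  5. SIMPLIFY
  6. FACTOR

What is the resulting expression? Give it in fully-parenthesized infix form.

Start: ((8*((8*0)+(z+2)))+(b*8))
Apply SIMPLIFY at LRL (target: (8*0)): ((8*((8*0)+(z+2)))+(b*8)) -> ((8*(0+(z+2)))+(b*8))
Apply DISTRIBUTE at L (target: (8*(0+(z+2)))): ((8*(0+(z+2)))+(b*8)) -> (((8*0)+(8*(z+2)))+(b*8))
Apply DISTRIBUTE at LR (target: (8*(z+2))): (((8*0)+(8*(z+2)))+(b*8)) -> (((8*0)+((8*z)+(8*2)))+(b*8))
Apply SIMPLIFY at LL (target: (8*0)): (((8*0)+((8*z)+(8*2)))+(b*8)) -> ((0+((8*z)+(8*2)))+(b*8))
Apply SIMPLIFY at L (target: (0+((8*z)+(8*2)))): ((0+((8*z)+(8*2)))+(b*8)) -> (((8*z)+(8*2))+(b*8))
Apply FACTOR at L (target: ((8*z)+(8*2))): (((8*z)+(8*2))+(b*8)) -> ((8*(z+2))+(b*8))

Answer: ((8*(z+2))+(b*8))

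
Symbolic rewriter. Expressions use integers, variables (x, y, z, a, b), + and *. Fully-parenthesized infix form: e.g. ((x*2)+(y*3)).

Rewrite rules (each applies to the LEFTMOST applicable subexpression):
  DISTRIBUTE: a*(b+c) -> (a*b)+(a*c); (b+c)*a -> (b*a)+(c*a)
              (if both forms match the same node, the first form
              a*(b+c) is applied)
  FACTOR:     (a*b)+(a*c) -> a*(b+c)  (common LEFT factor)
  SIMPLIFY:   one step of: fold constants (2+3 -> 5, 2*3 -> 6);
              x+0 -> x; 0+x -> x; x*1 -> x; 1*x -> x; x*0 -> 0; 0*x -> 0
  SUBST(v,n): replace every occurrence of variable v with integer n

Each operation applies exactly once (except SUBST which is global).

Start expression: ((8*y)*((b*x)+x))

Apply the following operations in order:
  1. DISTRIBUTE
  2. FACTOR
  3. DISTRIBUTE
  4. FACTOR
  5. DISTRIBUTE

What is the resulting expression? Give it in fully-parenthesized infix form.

Start: ((8*y)*((b*x)+x))
Apply DISTRIBUTE at root (target: ((8*y)*((b*x)+x))): ((8*y)*((b*x)+x)) -> (((8*y)*(b*x))+((8*y)*x))
Apply FACTOR at root (target: (((8*y)*(b*x))+((8*y)*x))): (((8*y)*(b*x))+((8*y)*x)) -> ((8*y)*((b*x)+x))
Apply DISTRIBUTE at root (target: ((8*y)*((b*x)+x))): ((8*y)*((b*x)+x)) -> (((8*y)*(b*x))+((8*y)*x))
Apply FACTOR at root (target: (((8*y)*(b*x))+((8*y)*x))): (((8*y)*(b*x))+((8*y)*x)) -> ((8*y)*((b*x)+x))
Apply DISTRIBUTE at root (target: ((8*y)*((b*x)+x))): ((8*y)*((b*x)+x)) -> (((8*y)*(b*x))+((8*y)*x))

Answer: (((8*y)*(b*x))+((8*y)*x))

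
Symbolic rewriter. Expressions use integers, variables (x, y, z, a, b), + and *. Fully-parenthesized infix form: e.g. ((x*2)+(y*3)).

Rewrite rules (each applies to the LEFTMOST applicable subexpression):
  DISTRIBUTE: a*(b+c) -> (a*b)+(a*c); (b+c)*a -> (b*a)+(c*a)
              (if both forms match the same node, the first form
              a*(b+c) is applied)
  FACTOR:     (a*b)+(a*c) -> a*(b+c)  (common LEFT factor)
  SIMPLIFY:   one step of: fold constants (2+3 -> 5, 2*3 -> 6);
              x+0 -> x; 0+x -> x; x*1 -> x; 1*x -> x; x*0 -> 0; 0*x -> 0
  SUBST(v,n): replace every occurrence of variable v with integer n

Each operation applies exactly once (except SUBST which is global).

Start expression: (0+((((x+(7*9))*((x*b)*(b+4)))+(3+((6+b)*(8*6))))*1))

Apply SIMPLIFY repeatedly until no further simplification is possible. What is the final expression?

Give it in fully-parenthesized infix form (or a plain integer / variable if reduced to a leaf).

Start: (0+((((x+(7*9))*((x*b)*(b+4)))+(3+((6+b)*(8*6))))*1))
Step 1: at root: (0+((((x+(7*9))*((x*b)*(b+4)))+(3+((6+b)*(8*6))))*1)) -> ((((x+(7*9))*((x*b)*(b+4)))+(3+((6+b)*(8*6))))*1); overall: (0+((((x+(7*9))*((x*b)*(b+4)))+(3+((6+b)*(8*6))))*1)) -> ((((x+(7*9))*((x*b)*(b+4)))+(3+((6+b)*(8*6))))*1)
Step 2: at root: ((((x+(7*9))*((x*b)*(b+4)))+(3+((6+b)*(8*6))))*1) -> (((x+(7*9))*((x*b)*(b+4)))+(3+((6+b)*(8*6)))); overall: ((((x+(7*9))*((x*b)*(b+4)))+(3+((6+b)*(8*6))))*1) -> (((x+(7*9))*((x*b)*(b+4)))+(3+((6+b)*(8*6))))
Step 3: at LLR: (7*9) -> 63; overall: (((x+(7*9))*((x*b)*(b+4)))+(3+((6+b)*(8*6)))) -> (((x+63)*((x*b)*(b+4)))+(3+((6+b)*(8*6))))
Step 4: at RRR: (8*6) -> 48; overall: (((x+63)*((x*b)*(b+4)))+(3+((6+b)*(8*6)))) -> (((x+63)*((x*b)*(b+4)))+(3+((6+b)*48)))
Fixed point: (((x+63)*((x*b)*(b+4)))+(3+((6+b)*48)))

Answer: (((x+63)*((x*b)*(b+4)))+(3+((6+b)*48)))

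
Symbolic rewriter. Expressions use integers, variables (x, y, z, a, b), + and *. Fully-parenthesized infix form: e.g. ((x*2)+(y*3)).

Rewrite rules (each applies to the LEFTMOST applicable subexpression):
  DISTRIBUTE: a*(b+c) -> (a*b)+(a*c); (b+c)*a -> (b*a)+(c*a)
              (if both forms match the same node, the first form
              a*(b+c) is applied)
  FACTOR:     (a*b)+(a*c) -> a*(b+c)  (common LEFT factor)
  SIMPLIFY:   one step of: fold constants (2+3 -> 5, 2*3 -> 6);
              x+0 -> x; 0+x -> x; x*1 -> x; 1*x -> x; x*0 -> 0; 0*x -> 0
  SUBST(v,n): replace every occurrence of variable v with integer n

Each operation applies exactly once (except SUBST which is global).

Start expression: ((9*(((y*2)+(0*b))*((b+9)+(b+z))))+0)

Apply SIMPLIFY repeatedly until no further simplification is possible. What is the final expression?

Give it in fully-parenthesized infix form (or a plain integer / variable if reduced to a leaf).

Start: ((9*(((y*2)+(0*b))*((b+9)+(b+z))))+0)
Step 1: at root: ((9*(((y*2)+(0*b))*((b+9)+(b+z))))+0) -> (9*(((y*2)+(0*b))*((b+9)+(b+z)))); overall: ((9*(((y*2)+(0*b))*((b+9)+(b+z))))+0) -> (9*(((y*2)+(0*b))*((b+9)+(b+z))))
Step 2: at RLR: (0*b) -> 0; overall: (9*(((y*2)+(0*b))*((b+9)+(b+z)))) -> (9*(((y*2)+0)*((b+9)+(b+z))))
Step 3: at RL: ((y*2)+0) -> (y*2); overall: (9*(((y*2)+0)*((b+9)+(b+z)))) -> (9*((y*2)*((b+9)+(b+z))))
Fixed point: (9*((y*2)*((b+9)+(b+z))))

Answer: (9*((y*2)*((b+9)+(b+z))))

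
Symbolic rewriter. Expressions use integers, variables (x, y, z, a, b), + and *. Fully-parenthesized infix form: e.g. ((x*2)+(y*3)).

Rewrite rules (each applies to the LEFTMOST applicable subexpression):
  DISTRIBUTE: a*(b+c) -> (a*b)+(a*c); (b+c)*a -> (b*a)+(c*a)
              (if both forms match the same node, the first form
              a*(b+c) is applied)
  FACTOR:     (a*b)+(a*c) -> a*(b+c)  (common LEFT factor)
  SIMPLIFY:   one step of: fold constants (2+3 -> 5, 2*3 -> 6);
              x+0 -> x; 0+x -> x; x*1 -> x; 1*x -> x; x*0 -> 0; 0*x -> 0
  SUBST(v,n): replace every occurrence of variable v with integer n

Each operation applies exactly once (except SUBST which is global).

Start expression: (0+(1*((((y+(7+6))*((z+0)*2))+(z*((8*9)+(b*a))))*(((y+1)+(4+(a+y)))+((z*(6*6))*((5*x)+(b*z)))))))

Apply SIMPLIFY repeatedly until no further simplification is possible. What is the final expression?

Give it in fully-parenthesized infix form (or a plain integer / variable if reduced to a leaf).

Start: (0+(1*((((y+(7+6))*((z+0)*2))+(z*((8*9)+(b*a))))*(((y+1)+(4+(a+y)))+((z*(6*6))*((5*x)+(b*z)))))))
Step 1: at root: (0+(1*((((y+(7+6))*((z+0)*2))+(z*((8*9)+(b*a))))*(((y+1)+(4+(a+y)))+((z*(6*6))*((5*x)+(b*z))))))) -> (1*((((y+(7+6))*((z+0)*2))+(z*((8*9)+(b*a))))*(((y+1)+(4+(a+y)))+((z*(6*6))*((5*x)+(b*z)))))); overall: (0+(1*((((y+(7+6))*((z+0)*2))+(z*((8*9)+(b*a))))*(((y+1)+(4+(a+y)))+((z*(6*6))*((5*x)+(b*z))))))) -> (1*((((y+(7+6))*((z+0)*2))+(z*((8*9)+(b*a))))*(((y+1)+(4+(a+y)))+((z*(6*6))*((5*x)+(b*z))))))
Step 2: at root: (1*((((y+(7+6))*((z+0)*2))+(z*((8*9)+(b*a))))*(((y+1)+(4+(a+y)))+((z*(6*6))*((5*x)+(b*z)))))) -> ((((y+(7+6))*((z+0)*2))+(z*((8*9)+(b*a))))*(((y+1)+(4+(a+y)))+((z*(6*6))*((5*x)+(b*z))))); overall: (1*((((y+(7+6))*((z+0)*2))+(z*((8*9)+(b*a))))*(((y+1)+(4+(a+y)))+((z*(6*6))*((5*x)+(b*z)))))) -> ((((y+(7+6))*((z+0)*2))+(z*((8*9)+(b*a))))*(((y+1)+(4+(a+y)))+((z*(6*6))*((5*x)+(b*z)))))
Step 3: at LLLR: (7+6) -> 13; overall: ((((y+(7+6))*((z+0)*2))+(z*((8*9)+(b*a))))*(((y+1)+(4+(a+y)))+((z*(6*6))*((5*x)+(b*z))))) -> ((((y+13)*((z+0)*2))+(z*((8*9)+(b*a))))*(((y+1)+(4+(a+y)))+((z*(6*6))*((5*x)+(b*z)))))
Step 4: at LLRL: (z+0) -> z; overall: ((((y+13)*((z+0)*2))+(z*((8*9)+(b*a))))*(((y+1)+(4+(a+y)))+((z*(6*6))*((5*x)+(b*z))))) -> ((((y+13)*(z*2))+(z*((8*9)+(b*a))))*(((y+1)+(4+(a+y)))+((z*(6*6))*((5*x)+(b*z)))))
Step 5: at LRRL: (8*9) -> 72; overall: ((((y+13)*(z*2))+(z*((8*9)+(b*a))))*(((y+1)+(4+(a+y)))+((z*(6*6))*((5*x)+(b*z))))) -> ((((y+13)*(z*2))+(z*(72+(b*a))))*(((y+1)+(4+(a+y)))+((z*(6*6))*((5*x)+(b*z)))))
Step 6: at RRLR: (6*6) -> 36; overall: ((((y+13)*(z*2))+(z*(72+(b*a))))*(((y+1)+(4+(a+y)))+((z*(6*6))*((5*x)+(b*z))))) -> ((((y+13)*(z*2))+(z*(72+(b*a))))*(((y+1)+(4+(a+y)))+((z*36)*((5*x)+(b*z)))))
Fixed point: ((((y+13)*(z*2))+(z*(72+(b*a))))*(((y+1)+(4+(a+y)))+((z*36)*((5*x)+(b*z)))))

Answer: ((((y+13)*(z*2))+(z*(72+(b*a))))*(((y+1)+(4+(a+y)))+((z*36)*((5*x)+(b*z)))))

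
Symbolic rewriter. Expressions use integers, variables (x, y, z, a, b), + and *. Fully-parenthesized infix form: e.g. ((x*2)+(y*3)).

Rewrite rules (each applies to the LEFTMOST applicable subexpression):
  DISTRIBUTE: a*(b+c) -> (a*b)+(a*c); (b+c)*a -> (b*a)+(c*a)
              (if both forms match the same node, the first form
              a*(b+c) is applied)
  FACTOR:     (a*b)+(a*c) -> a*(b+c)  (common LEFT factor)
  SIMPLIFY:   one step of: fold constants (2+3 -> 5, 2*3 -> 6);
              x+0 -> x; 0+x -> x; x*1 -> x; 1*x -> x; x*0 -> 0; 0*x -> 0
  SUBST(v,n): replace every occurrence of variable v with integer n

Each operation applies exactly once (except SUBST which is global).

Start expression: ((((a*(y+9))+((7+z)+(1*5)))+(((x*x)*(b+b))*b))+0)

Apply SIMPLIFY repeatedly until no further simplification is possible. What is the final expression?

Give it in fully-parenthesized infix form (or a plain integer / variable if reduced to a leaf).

Answer: (((a*(y+9))+((7+z)+5))+(((x*x)*(b+b))*b))

Derivation:
Start: ((((a*(y+9))+((7+z)+(1*5)))+(((x*x)*(b+b))*b))+0)
Step 1: at root: ((((a*(y+9))+((7+z)+(1*5)))+(((x*x)*(b+b))*b))+0) -> (((a*(y+9))+((7+z)+(1*5)))+(((x*x)*(b+b))*b)); overall: ((((a*(y+9))+((7+z)+(1*5)))+(((x*x)*(b+b))*b))+0) -> (((a*(y+9))+((7+z)+(1*5)))+(((x*x)*(b+b))*b))
Step 2: at LRR: (1*5) -> 5; overall: (((a*(y+9))+((7+z)+(1*5)))+(((x*x)*(b+b))*b)) -> (((a*(y+9))+((7+z)+5))+(((x*x)*(b+b))*b))
Fixed point: (((a*(y+9))+((7+z)+5))+(((x*x)*(b+b))*b))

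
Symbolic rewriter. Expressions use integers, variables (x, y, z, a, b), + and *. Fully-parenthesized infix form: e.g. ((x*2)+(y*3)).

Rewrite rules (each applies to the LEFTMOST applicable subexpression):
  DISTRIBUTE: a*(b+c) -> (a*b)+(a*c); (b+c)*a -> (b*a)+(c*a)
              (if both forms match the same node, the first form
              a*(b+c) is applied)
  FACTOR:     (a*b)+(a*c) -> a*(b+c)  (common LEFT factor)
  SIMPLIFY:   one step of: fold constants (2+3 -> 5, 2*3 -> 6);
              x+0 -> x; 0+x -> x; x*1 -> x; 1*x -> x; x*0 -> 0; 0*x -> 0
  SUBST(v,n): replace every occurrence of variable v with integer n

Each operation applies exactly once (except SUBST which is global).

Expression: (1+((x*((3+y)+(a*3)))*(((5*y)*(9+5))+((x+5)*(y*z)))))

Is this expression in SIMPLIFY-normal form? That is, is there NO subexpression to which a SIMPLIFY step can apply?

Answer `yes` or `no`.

Expression: (1+((x*((3+y)+(a*3)))*(((5*y)*(9+5))+((x+5)*(y*z)))))
Scanning for simplifiable subexpressions (pre-order)...
  at root: (1+((x*((3+y)+(a*3)))*(((5*y)*(9+5))+((x+5)*(y*z))))) (not simplifiable)
  at R: ((x*((3+y)+(a*3)))*(((5*y)*(9+5))+((x+5)*(y*z)))) (not simplifiable)
  at RL: (x*((3+y)+(a*3))) (not simplifiable)
  at RLR: ((3+y)+(a*3)) (not simplifiable)
  at RLRL: (3+y) (not simplifiable)
  at RLRR: (a*3) (not simplifiable)
  at RR: (((5*y)*(9+5))+((x+5)*(y*z))) (not simplifiable)
  at RRL: ((5*y)*(9+5)) (not simplifiable)
  at RRLL: (5*y) (not simplifiable)
  at RRLR: (9+5) (SIMPLIFIABLE)
  at RRR: ((x+5)*(y*z)) (not simplifiable)
  at RRRL: (x+5) (not simplifiable)
  at RRRR: (y*z) (not simplifiable)
Found simplifiable subexpr at path RRLR: (9+5)
One SIMPLIFY step would give: (1+((x*((3+y)+(a*3)))*(((5*y)*14)+((x+5)*(y*z)))))
-> NOT in normal form.

Answer: no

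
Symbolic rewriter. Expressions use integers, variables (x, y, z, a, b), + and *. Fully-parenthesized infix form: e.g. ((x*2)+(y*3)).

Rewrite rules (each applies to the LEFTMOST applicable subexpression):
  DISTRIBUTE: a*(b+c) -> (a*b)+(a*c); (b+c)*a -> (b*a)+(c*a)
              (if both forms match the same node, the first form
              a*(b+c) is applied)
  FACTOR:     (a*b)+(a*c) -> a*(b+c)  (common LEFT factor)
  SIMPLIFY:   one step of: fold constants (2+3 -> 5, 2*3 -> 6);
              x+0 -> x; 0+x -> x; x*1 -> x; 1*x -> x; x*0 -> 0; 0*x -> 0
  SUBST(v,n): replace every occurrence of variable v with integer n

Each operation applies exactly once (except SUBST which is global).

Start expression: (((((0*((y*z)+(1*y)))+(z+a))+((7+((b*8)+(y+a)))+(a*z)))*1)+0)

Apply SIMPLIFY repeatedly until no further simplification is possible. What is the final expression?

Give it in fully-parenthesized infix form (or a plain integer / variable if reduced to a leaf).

Answer: ((z+a)+((7+((b*8)+(y+a)))+(a*z)))

Derivation:
Start: (((((0*((y*z)+(1*y)))+(z+a))+((7+((b*8)+(y+a)))+(a*z)))*1)+0)
Step 1: at root: (((((0*((y*z)+(1*y)))+(z+a))+((7+((b*8)+(y+a)))+(a*z)))*1)+0) -> ((((0*((y*z)+(1*y)))+(z+a))+((7+((b*8)+(y+a)))+(a*z)))*1); overall: (((((0*((y*z)+(1*y)))+(z+a))+((7+((b*8)+(y+a)))+(a*z)))*1)+0) -> ((((0*((y*z)+(1*y)))+(z+a))+((7+((b*8)+(y+a)))+(a*z)))*1)
Step 2: at root: ((((0*((y*z)+(1*y)))+(z+a))+((7+((b*8)+(y+a)))+(a*z)))*1) -> (((0*((y*z)+(1*y)))+(z+a))+((7+((b*8)+(y+a)))+(a*z))); overall: ((((0*((y*z)+(1*y)))+(z+a))+((7+((b*8)+(y+a)))+(a*z)))*1) -> (((0*((y*z)+(1*y)))+(z+a))+((7+((b*8)+(y+a)))+(a*z)))
Step 3: at LL: (0*((y*z)+(1*y))) -> 0; overall: (((0*((y*z)+(1*y)))+(z+a))+((7+((b*8)+(y+a)))+(a*z))) -> ((0+(z+a))+((7+((b*8)+(y+a)))+(a*z)))
Step 4: at L: (0+(z+a)) -> (z+a); overall: ((0+(z+a))+((7+((b*8)+(y+a)))+(a*z))) -> ((z+a)+((7+((b*8)+(y+a)))+(a*z)))
Fixed point: ((z+a)+((7+((b*8)+(y+a)))+(a*z)))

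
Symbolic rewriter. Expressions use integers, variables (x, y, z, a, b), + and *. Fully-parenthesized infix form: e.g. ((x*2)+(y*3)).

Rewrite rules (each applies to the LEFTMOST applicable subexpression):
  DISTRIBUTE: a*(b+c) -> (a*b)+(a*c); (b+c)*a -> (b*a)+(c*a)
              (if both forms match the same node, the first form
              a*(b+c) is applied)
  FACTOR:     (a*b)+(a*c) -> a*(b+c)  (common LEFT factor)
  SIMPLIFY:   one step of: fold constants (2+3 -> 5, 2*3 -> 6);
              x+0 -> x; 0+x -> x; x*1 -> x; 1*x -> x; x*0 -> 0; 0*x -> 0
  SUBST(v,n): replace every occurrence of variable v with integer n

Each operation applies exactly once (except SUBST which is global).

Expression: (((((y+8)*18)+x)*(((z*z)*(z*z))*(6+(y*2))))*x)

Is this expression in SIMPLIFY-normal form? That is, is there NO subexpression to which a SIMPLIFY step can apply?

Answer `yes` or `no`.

Answer: yes

Derivation:
Expression: (((((y+8)*18)+x)*(((z*z)*(z*z))*(6+(y*2))))*x)
Scanning for simplifiable subexpressions (pre-order)...
  at root: (((((y+8)*18)+x)*(((z*z)*(z*z))*(6+(y*2))))*x) (not simplifiable)
  at L: ((((y+8)*18)+x)*(((z*z)*(z*z))*(6+(y*2)))) (not simplifiable)
  at LL: (((y+8)*18)+x) (not simplifiable)
  at LLL: ((y+8)*18) (not simplifiable)
  at LLLL: (y+8) (not simplifiable)
  at LR: (((z*z)*(z*z))*(6+(y*2))) (not simplifiable)
  at LRL: ((z*z)*(z*z)) (not simplifiable)
  at LRLL: (z*z) (not simplifiable)
  at LRLR: (z*z) (not simplifiable)
  at LRR: (6+(y*2)) (not simplifiable)
  at LRRR: (y*2) (not simplifiable)
Result: no simplifiable subexpression found -> normal form.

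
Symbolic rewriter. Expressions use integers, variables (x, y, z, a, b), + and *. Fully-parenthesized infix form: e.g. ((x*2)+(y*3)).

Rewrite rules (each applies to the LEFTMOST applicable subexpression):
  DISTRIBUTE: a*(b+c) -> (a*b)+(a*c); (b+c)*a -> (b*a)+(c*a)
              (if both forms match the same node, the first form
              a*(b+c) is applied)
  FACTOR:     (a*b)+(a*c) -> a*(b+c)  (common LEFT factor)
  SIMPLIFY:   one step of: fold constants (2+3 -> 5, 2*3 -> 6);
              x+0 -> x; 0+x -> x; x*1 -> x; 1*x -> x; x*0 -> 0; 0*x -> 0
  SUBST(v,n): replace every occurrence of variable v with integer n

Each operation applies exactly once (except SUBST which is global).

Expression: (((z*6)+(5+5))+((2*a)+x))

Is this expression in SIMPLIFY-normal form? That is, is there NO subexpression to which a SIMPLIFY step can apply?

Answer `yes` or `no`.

Answer: no

Derivation:
Expression: (((z*6)+(5+5))+((2*a)+x))
Scanning for simplifiable subexpressions (pre-order)...
  at root: (((z*6)+(5+5))+((2*a)+x)) (not simplifiable)
  at L: ((z*6)+(5+5)) (not simplifiable)
  at LL: (z*6) (not simplifiable)
  at LR: (5+5) (SIMPLIFIABLE)
  at R: ((2*a)+x) (not simplifiable)
  at RL: (2*a) (not simplifiable)
Found simplifiable subexpr at path LR: (5+5)
One SIMPLIFY step would give: (((z*6)+10)+((2*a)+x))
-> NOT in normal form.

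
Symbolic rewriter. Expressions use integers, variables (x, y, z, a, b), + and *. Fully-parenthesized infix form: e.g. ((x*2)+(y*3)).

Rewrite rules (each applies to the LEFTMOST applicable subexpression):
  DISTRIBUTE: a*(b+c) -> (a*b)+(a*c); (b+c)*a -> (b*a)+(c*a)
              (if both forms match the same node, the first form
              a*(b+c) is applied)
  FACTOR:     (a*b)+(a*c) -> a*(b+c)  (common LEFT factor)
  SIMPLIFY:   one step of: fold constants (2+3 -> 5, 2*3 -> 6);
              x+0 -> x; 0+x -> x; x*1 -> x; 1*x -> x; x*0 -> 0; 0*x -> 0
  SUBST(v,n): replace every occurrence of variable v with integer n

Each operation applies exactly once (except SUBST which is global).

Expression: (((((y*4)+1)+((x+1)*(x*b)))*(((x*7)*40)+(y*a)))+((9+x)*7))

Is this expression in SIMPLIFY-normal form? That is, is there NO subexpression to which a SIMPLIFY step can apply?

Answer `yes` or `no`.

Answer: yes

Derivation:
Expression: (((((y*4)+1)+((x+1)*(x*b)))*(((x*7)*40)+(y*a)))+((9+x)*7))
Scanning for simplifiable subexpressions (pre-order)...
  at root: (((((y*4)+1)+((x+1)*(x*b)))*(((x*7)*40)+(y*a)))+((9+x)*7)) (not simplifiable)
  at L: ((((y*4)+1)+((x+1)*(x*b)))*(((x*7)*40)+(y*a))) (not simplifiable)
  at LL: (((y*4)+1)+((x+1)*(x*b))) (not simplifiable)
  at LLL: ((y*4)+1) (not simplifiable)
  at LLLL: (y*4) (not simplifiable)
  at LLR: ((x+1)*(x*b)) (not simplifiable)
  at LLRL: (x+1) (not simplifiable)
  at LLRR: (x*b) (not simplifiable)
  at LR: (((x*7)*40)+(y*a)) (not simplifiable)
  at LRL: ((x*7)*40) (not simplifiable)
  at LRLL: (x*7) (not simplifiable)
  at LRR: (y*a) (not simplifiable)
  at R: ((9+x)*7) (not simplifiable)
  at RL: (9+x) (not simplifiable)
Result: no simplifiable subexpression found -> normal form.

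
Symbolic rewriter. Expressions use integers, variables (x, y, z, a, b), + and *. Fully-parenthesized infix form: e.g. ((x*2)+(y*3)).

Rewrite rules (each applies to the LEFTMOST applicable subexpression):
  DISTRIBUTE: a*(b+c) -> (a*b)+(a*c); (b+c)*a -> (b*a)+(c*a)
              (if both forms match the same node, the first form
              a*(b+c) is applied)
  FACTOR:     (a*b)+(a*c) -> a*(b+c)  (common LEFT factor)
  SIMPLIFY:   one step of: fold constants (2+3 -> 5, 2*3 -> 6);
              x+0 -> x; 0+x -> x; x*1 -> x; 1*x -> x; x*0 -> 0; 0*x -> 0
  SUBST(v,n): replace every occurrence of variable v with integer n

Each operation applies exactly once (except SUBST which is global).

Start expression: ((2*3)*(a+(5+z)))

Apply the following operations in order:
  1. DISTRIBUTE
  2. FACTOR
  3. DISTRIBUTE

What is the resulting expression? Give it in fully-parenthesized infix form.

Start: ((2*3)*(a+(5+z)))
Apply DISTRIBUTE at root (target: ((2*3)*(a+(5+z)))): ((2*3)*(a+(5+z))) -> (((2*3)*a)+((2*3)*(5+z)))
Apply FACTOR at root (target: (((2*3)*a)+((2*3)*(5+z)))): (((2*3)*a)+((2*3)*(5+z))) -> ((2*3)*(a+(5+z)))
Apply DISTRIBUTE at root (target: ((2*3)*(a+(5+z)))): ((2*3)*(a+(5+z))) -> (((2*3)*a)+((2*3)*(5+z)))

Answer: (((2*3)*a)+((2*3)*(5+z)))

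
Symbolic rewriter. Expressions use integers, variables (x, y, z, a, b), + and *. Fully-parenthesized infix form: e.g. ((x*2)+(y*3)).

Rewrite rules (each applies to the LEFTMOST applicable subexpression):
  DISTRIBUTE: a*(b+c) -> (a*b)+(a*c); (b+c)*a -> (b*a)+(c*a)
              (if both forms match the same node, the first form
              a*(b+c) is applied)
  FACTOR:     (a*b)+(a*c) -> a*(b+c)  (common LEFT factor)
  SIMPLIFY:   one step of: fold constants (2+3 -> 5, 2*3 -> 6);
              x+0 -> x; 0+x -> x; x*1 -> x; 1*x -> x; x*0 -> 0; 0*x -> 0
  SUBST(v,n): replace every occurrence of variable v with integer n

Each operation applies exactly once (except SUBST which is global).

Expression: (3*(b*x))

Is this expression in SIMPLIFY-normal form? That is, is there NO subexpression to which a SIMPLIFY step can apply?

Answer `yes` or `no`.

Expression: (3*(b*x))
Scanning for simplifiable subexpressions (pre-order)...
  at root: (3*(b*x)) (not simplifiable)
  at R: (b*x) (not simplifiable)
Result: no simplifiable subexpression found -> normal form.

Answer: yes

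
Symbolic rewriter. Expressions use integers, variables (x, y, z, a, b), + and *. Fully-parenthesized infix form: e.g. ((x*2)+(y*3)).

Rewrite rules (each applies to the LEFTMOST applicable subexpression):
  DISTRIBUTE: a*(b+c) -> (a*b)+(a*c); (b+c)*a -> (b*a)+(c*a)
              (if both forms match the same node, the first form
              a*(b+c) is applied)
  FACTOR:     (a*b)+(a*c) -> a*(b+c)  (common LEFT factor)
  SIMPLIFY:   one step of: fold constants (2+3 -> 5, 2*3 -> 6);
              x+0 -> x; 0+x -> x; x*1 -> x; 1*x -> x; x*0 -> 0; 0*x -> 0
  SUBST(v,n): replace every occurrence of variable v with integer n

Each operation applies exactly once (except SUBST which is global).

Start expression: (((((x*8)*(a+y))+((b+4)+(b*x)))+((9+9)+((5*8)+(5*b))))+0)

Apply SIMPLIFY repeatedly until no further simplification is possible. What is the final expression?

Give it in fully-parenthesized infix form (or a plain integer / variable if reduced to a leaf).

Start: (((((x*8)*(a+y))+((b+4)+(b*x)))+((9+9)+((5*8)+(5*b))))+0)
Step 1: at root: (((((x*8)*(a+y))+((b+4)+(b*x)))+((9+9)+((5*8)+(5*b))))+0) -> ((((x*8)*(a+y))+((b+4)+(b*x)))+((9+9)+((5*8)+(5*b)))); overall: (((((x*8)*(a+y))+((b+4)+(b*x)))+((9+9)+((5*8)+(5*b))))+0) -> ((((x*8)*(a+y))+((b+4)+(b*x)))+((9+9)+((5*8)+(5*b))))
Step 2: at RL: (9+9) -> 18; overall: ((((x*8)*(a+y))+((b+4)+(b*x)))+((9+9)+((5*8)+(5*b)))) -> ((((x*8)*(a+y))+((b+4)+(b*x)))+(18+((5*8)+(5*b))))
Step 3: at RRL: (5*8) -> 40; overall: ((((x*8)*(a+y))+((b+4)+(b*x)))+(18+((5*8)+(5*b)))) -> ((((x*8)*(a+y))+((b+4)+(b*x)))+(18+(40+(5*b))))
Fixed point: ((((x*8)*(a+y))+((b+4)+(b*x)))+(18+(40+(5*b))))

Answer: ((((x*8)*(a+y))+((b+4)+(b*x)))+(18+(40+(5*b))))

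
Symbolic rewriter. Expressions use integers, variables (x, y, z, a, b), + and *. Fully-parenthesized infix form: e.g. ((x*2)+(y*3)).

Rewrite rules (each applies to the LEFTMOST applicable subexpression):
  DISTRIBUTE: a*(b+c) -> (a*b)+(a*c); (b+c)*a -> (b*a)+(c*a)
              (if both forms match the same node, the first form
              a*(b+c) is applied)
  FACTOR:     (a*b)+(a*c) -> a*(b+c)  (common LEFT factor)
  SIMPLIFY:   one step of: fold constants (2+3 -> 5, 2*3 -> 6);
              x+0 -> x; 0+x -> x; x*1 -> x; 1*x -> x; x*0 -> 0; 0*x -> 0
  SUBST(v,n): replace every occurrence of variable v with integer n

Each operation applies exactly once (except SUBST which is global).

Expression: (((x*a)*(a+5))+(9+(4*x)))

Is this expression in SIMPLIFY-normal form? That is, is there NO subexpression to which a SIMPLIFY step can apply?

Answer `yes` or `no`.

Answer: yes

Derivation:
Expression: (((x*a)*(a+5))+(9+(4*x)))
Scanning for simplifiable subexpressions (pre-order)...
  at root: (((x*a)*(a+5))+(9+(4*x))) (not simplifiable)
  at L: ((x*a)*(a+5)) (not simplifiable)
  at LL: (x*a) (not simplifiable)
  at LR: (a+5) (not simplifiable)
  at R: (9+(4*x)) (not simplifiable)
  at RR: (4*x) (not simplifiable)
Result: no simplifiable subexpression found -> normal form.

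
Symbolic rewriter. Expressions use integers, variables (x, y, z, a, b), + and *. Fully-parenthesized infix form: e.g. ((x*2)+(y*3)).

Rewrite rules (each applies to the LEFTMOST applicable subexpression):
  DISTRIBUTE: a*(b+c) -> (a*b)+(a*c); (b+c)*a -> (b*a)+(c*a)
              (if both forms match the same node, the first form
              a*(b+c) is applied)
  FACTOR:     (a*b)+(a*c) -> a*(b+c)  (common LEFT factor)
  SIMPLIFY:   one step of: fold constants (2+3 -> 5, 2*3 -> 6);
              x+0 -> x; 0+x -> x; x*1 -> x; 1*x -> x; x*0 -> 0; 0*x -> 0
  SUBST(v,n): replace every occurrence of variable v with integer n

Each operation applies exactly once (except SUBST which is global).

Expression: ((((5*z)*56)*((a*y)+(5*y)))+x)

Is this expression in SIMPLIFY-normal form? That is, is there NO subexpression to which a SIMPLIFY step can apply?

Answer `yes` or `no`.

Answer: yes

Derivation:
Expression: ((((5*z)*56)*((a*y)+(5*y)))+x)
Scanning for simplifiable subexpressions (pre-order)...
  at root: ((((5*z)*56)*((a*y)+(5*y)))+x) (not simplifiable)
  at L: (((5*z)*56)*((a*y)+(5*y))) (not simplifiable)
  at LL: ((5*z)*56) (not simplifiable)
  at LLL: (5*z) (not simplifiable)
  at LR: ((a*y)+(5*y)) (not simplifiable)
  at LRL: (a*y) (not simplifiable)
  at LRR: (5*y) (not simplifiable)
Result: no simplifiable subexpression found -> normal form.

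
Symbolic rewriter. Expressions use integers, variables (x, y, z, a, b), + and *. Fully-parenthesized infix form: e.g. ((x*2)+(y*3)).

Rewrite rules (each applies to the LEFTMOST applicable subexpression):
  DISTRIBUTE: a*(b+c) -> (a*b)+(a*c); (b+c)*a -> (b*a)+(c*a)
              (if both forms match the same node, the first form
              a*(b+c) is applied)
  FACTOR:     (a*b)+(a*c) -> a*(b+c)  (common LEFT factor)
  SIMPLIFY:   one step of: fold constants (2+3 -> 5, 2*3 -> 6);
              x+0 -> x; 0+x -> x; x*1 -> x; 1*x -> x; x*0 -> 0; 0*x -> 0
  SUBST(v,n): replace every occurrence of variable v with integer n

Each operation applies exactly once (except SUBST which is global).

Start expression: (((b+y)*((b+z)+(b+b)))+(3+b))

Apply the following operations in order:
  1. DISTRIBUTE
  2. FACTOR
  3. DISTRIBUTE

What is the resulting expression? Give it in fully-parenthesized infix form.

Answer: ((((b+y)*(b+z))+((b+y)*(b+b)))+(3+b))

Derivation:
Start: (((b+y)*((b+z)+(b+b)))+(3+b))
Apply DISTRIBUTE at L (target: ((b+y)*((b+z)+(b+b)))): (((b+y)*((b+z)+(b+b)))+(3+b)) -> ((((b+y)*(b+z))+((b+y)*(b+b)))+(3+b))
Apply FACTOR at L (target: (((b+y)*(b+z))+((b+y)*(b+b)))): ((((b+y)*(b+z))+((b+y)*(b+b)))+(3+b)) -> (((b+y)*((b+z)+(b+b)))+(3+b))
Apply DISTRIBUTE at L (target: ((b+y)*((b+z)+(b+b)))): (((b+y)*((b+z)+(b+b)))+(3+b)) -> ((((b+y)*(b+z))+((b+y)*(b+b)))+(3+b))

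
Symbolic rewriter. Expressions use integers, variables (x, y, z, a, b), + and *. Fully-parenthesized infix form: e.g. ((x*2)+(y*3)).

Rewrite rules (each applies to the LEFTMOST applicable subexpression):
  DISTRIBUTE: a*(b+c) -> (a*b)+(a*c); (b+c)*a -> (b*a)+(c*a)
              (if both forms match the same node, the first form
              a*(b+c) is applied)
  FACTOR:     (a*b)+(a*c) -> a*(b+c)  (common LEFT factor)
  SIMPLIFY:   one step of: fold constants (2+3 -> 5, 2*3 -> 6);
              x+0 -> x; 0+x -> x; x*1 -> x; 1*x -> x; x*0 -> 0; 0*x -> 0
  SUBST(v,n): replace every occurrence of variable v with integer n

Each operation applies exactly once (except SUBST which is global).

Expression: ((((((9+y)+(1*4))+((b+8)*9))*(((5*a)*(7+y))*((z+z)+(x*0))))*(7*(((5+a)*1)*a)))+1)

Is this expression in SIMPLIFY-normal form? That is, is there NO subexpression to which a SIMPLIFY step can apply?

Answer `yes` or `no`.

Answer: no

Derivation:
Expression: ((((((9+y)+(1*4))+((b+8)*9))*(((5*a)*(7+y))*((z+z)+(x*0))))*(7*(((5+a)*1)*a)))+1)
Scanning for simplifiable subexpressions (pre-order)...
  at root: ((((((9+y)+(1*4))+((b+8)*9))*(((5*a)*(7+y))*((z+z)+(x*0))))*(7*(((5+a)*1)*a)))+1) (not simplifiable)
  at L: (((((9+y)+(1*4))+((b+8)*9))*(((5*a)*(7+y))*((z+z)+(x*0))))*(7*(((5+a)*1)*a))) (not simplifiable)
  at LL: ((((9+y)+(1*4))+((b+8)*9))*(((5*a)*(7+y))*((z+z)+(x*0)))) (not simplifiable)
  at LLL: (((9+y)+(1*4))+((b+8)*9)) (not simplifiable)
  at LLLL: ((9+y)+(1*4)) (not simplifiable)
  at LLLLL: (9+y) (not simplifiable)
  at LLLLR: (1*4) (SIMPLIFIABLE)
  at LLLR: ((b+8)*9) (not simplifiable)
  at LLLRL: (b+8) (not simplifiable)
  at LLR: (((5*a)*(7+y))*((z+z)+(x*0))) (not simplifiable)
  at LLRL: ((5*a)*(7+y)) (not simplifiable)
  at LLRLL: (5*a) (not simplifiable)
  at LLRLR: (7+y) (not simplifiable)
  at LLRR: ((z+z)+(x*0)) (not simplifiable)
  at LLRRL: (z+z) (not simplifiable)
  at LLRRR: (x*0) (SIMPLIFIABLE)
  at LR: (7*(((5+a)*1)*a)) (not simplifiable)
  at LRR: (((5+a)*1)*a) (not simplifiable)
  at LRRL: ((5+a)*1) (SIMPLIFIABLE)
  at LRRLL: (5+a) (not simplifiable)
Found simplifiable subexpr at path LLLLR: (1*4)
One SIMPLIFY step would give: ((((((9+y)+4)+((b+8)*9))*(((5*a)*(7+y))*((z+z)+(x*0))))*(7*(((5+a)*1)*a)))+1)
-> NOT in normal form.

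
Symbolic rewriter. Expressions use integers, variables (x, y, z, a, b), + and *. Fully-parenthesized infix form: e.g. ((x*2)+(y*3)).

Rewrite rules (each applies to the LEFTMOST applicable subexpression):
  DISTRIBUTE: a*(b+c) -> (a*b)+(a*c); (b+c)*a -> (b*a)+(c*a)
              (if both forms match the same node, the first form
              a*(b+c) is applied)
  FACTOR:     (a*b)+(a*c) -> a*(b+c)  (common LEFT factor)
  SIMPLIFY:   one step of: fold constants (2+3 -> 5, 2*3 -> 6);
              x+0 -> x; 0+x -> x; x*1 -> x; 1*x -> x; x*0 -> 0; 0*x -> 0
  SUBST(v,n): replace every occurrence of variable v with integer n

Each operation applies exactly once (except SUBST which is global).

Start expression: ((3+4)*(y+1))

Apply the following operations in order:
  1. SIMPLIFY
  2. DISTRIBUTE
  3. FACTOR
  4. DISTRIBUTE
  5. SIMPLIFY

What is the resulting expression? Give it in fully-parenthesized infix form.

Answer: ((7*y)+7)

Derivation:
Start: ((3+4)*(y+1))
Apply SIMPLIFY at L (target: (3+4)): ((3+4)*(y+1)) -> (7*(y+1))
Apply DISTRIBUTE at root (target: (7*(y+1))): (7*(y+1)) -> ((7*y)+(7*1))
Apply FACTOR at root (target: ((7*y)+(7*1))): ((7*y)+(7*1)) -> (7*(y+1))
Apply DISTRIBUTE at root (target: (7*(y+1))): (7*(y+1)) -> ((7*y)+(7*1))
Apply SIMPLIFY at R (target: (7*1)): ((7*y)+(7*1)) -> ((7*y)+7)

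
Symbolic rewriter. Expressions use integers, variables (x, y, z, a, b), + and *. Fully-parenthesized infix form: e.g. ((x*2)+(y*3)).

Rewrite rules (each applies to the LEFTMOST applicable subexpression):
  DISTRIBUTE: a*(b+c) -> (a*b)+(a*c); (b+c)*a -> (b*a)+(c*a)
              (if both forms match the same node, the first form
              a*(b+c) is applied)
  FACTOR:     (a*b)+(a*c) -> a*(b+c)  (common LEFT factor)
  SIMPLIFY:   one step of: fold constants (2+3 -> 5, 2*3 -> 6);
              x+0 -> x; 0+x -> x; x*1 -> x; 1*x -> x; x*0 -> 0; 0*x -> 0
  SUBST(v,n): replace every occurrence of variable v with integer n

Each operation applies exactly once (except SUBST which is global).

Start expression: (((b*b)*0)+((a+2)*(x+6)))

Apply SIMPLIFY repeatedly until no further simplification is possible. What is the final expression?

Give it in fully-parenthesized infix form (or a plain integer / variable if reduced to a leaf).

Start: (((b*b)*0)+((a+2)*(x+6)))
Step 1: at L: ((b*b)*0) -> 0; overall: (((b*b)*0)+((a+2)*(x+6))) -> (0+((a+2)*(x+6)))
Step 2: at root: (0+((a+2)*(x+6))) -> ((a+2)*(x+6)); overall: (0+((a+2)*(x+6))) -> ((a+2)*(x+6))
Fixed point: ((a+2)*(x+6))

Answer: ((a+2)*(x+6))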